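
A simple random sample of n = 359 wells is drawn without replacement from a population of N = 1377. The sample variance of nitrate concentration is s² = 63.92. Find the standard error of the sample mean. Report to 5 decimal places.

0.36281

Under SRS without replacement, Var(ȳ) = (1 − f)·s²/n with f = n/N = 359/1377 = 0.26071169.
Var(ȳ) = (1 − 0.26071169)·63.92/359 = 0.73928831·0.17805014 = 0.13163039.
SE(ȳ) = √(0.13163039) = 0.36281.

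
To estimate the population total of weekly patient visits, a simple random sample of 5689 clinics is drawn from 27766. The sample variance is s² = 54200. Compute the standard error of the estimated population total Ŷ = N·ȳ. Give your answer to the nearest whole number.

76420

Var(Ŷ) = N²·Var(ȳ) = N²·(1 − n/N)·s²/n.
f = 5689/27766 = 0.20489087; Var(ȳ) = 0.79510913·54200/5689 = 7.57513.
Var(Ŷ) = 27766² · 7.57513 = 5.8400522 × 10^9.
SE(Ŷ) = √(5.8400522 × 10^9) = 76420.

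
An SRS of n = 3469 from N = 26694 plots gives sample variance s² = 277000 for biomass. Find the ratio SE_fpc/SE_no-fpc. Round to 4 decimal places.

f = n/N = 3469/26694 = 0.12995430.
SE_no-fpc = √(s²/n) = 8.9358884; SE_fpc = √((1−f)s²/n) = 8.3350607.
Ratio = √(1−f) = 0.93276240.

0.9328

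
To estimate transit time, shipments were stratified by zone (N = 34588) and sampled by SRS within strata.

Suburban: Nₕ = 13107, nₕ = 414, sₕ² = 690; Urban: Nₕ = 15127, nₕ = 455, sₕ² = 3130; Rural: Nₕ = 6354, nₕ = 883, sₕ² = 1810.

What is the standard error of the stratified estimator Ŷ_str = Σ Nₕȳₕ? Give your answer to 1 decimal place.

Var(Ŷ_str) = Σₕ Nₕ²(1 − fₕ)sₕ²/nₕ.
Suburban: 13107²·(1 − 414/13107)·690/414 = 2.7727858 × 10^8.
Urban: 15127²·(1 − 455/15127)·3130/455 = 1.5267751 × 10^9.
Rural: 6354²·(1 − 883/6354)·1810/883 = 7.1257699 × 10^7.
Sum = 1.8753114 × 10^9.
SE = √(1.8753114 × 10^9) = 43304.9.

43304.9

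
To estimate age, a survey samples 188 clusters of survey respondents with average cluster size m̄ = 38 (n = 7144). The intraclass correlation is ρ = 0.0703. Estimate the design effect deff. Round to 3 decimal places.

3.601

deff = 1 + (38 − 1)·0.0703 = 1 + 2.6011 = 3.6011.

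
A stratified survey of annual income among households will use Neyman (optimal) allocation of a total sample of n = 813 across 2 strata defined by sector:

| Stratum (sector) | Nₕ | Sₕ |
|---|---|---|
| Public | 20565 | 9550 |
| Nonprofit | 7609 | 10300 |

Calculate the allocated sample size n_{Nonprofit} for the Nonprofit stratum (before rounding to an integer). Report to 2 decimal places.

231.89

Neyman allocation: nₕ = n·NₕSₕ / Σⱼ NⱼSⱼ.
Σ NⱼSⱼ = 20565·9550 + 7609·10300 = 2.7476845 × 10^8.
n_{Nonprofit} = 813·7609·10300 / (2.7476845 × 10^8) = 231.89.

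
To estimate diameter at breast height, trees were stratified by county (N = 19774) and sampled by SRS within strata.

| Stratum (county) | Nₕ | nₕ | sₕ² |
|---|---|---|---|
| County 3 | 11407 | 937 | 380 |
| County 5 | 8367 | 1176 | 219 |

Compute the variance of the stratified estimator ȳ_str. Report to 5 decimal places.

0.15253

Var(ȳ_str) = Σₕ Wₕ²(1 − fₕ)sₕ²/nₕ with Wₕ = Nₕ/N, N = 19774.
County 3: Wₕ = 0.57686862; term = 0.57686862²·(1 − 0.08214254)·380/937 = 0.12387198.
County 5: Wₕ = 0.42313138; term = 0.42313138²·(1 − 0.14055217)·219/1176 = 0.028655421.
Sum = 0.1525274.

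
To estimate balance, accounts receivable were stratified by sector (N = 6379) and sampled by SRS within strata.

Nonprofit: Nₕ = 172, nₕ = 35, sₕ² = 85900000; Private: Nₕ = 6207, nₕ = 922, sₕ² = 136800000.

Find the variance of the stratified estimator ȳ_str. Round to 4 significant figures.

121000

Var(ȳ_str) = Σₕ Wₕ²(1 − fₕ)sₕ²/nₕ with Wₕ = Nₕ/N, N = 6379.
Nonprofit: Wₕ = 0.02696347; term = 0.02696347²·(1 − 0.20348837)·85900000/35 = 1421.2449.
Private: Wₕ = 0.97303653; term = 0.97303653²·(1 − 0.14854197)·136800000/922 = 119612.54.
Sum = 121033.78.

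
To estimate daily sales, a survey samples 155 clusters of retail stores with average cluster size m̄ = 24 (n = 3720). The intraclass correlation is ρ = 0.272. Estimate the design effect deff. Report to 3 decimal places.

7.256

deff = 1 + (24 − 1)·0.272 = 1 + 6.256 = 7.256.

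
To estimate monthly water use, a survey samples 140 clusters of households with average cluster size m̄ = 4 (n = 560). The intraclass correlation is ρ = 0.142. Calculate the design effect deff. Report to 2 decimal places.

1.43

deff = 1 + (4 − 1)·0.142 = 1 + 0.426 = 1.426.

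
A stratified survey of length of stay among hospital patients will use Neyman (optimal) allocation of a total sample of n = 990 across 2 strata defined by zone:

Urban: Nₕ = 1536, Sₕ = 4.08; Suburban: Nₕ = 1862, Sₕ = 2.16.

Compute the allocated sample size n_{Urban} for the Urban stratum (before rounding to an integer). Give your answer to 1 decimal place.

Neyman allocation: nₕ = n·NₕSₕ / Σⱼ NⱼSⱼ.
Σ NⱼSⱼ = 1536·4.08 + 1862·2.16 = 10288.8.
n_{Urban} = 990·1536·4.08 / 10288.8 = 603.0.

603.0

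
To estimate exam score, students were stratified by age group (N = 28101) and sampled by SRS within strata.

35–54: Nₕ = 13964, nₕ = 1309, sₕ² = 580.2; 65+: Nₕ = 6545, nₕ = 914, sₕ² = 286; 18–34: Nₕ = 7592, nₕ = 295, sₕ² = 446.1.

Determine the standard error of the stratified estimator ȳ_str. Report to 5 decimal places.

Var(ȳ_str) = Σₕ Wₕ²(1 − fₕ)sₕ²/nₕ with Wₕ = Nₕ/N, N = 28101.
35–54: Wₕ = 0.49692182; term = 0.49692182²·(1 − 0.09374105)·580.2/1309 = 0.099189687.
65+: Wₕ = 0.23290986; term = 0.23290986²·(1 − 0.13964859)·286/914 = 0.014603988.
18–34: Wₕ = 0.27016832; term = 0.27016832²·(1 − 0.03885669)·446.1/295 = 0.10608823.
Sum = 0.21988191.
SE = √(0.21988191) = 0.46892.

0.46892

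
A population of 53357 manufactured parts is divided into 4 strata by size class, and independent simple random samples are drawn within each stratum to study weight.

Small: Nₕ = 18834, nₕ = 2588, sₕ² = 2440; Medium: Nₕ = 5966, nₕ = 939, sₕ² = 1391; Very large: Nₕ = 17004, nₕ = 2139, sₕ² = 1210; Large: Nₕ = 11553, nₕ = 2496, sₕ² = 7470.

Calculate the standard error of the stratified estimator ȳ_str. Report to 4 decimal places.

0.5265

Var(ȳ_str) = Σₕ Wₕ²(1 − fₕ)sₕ²/nₕ with Wₕ = Nₕ/N, N = 53357.
Small: Wₕ = 0.35298086; term = 0.35298086²·(1 − 0.13741107)·2440/2588 = 0.10132853.
Medium: Wₕ = 0.11181288; term = 0.11181288²·(1 − 0.15739189)·1391/939 = 0.015605255.
Very large: Wₕ = 0.31868358; term = 0.31868358²·(1 − 0.12579393)·1210/2139 = 0.050223594.
Large: Wₕ = 0.21652267; term = 0.21652267²·(1 − 0.21604778)·7470/2496 = 0.10999485.
Sum = 0.27715223.
SE = √(0.27715223) = 0.5265.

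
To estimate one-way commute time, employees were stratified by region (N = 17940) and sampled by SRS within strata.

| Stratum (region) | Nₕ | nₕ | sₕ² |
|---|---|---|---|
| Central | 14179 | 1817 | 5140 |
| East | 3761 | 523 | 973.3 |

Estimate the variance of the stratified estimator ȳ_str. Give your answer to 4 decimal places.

1.6110

Var(ȳ_str) = Σₕ Wₕ²(1 − fₕ)sₕ²/nₕ with Wₕ = Nₕ/N, N = 17940.
Central: Wₕ = 0.79035674; term = 0.79035674²·(1 − 0.12814726)·5140/1817 = 1.5406275.
East: Wₕ = 0.20964326; term = 0.20964326²·(1 − 0.13905876)·973.3/523 = 0.070417457.
Sum = 1.611045.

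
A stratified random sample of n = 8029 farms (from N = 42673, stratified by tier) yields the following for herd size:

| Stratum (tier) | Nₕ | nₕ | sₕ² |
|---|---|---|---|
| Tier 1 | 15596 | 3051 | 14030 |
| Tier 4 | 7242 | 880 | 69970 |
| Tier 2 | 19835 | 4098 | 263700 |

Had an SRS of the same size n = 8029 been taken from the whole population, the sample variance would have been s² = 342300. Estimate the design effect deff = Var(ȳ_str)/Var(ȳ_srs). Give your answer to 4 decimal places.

Var(ȳ_str) = Σ Wₕ²(1−fₕ)sₕ²/nₕ with Wₕ = Nₕ/42673:
  Tier 1: (15596/42673)²·(1−3051/15596)·14030/3051 = 0.49407514
  Tier 4: (7242/42673)²·(1−880/7242)·69970/880 = 2.0117548
  Tier 2: (19835/42673)²·(1−4098/19835)·263700/4098 = 11.030266
  → Var(ȳ_str) = 13.536096.
Var(ȳ_srs) = (1 − 8029/42673)·342300/8029 = 34.61149.
deff = 13.536096 / 34.61149 = 0.3911.

0.3911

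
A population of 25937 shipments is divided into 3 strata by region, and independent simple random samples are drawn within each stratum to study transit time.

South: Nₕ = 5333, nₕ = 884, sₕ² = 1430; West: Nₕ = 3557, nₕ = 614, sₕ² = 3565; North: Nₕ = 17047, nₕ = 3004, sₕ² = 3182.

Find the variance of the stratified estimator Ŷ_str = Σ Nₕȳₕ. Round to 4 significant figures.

Var(Ŷ_str) = Σₕ Nₕ²(1 − fₕ)sₕ²/nₕ.
South: 5333²·(1 − 884/5333)·1430/884 = 3.838113 × 10^7.
West: 3557²·(1 − 614/3557)·3565/614 = 6.0780643 × 10^7.
North: 17047²·(1 − 3004/17047)·3182/3004 = 2.5357597 × 10^8.
Sum = 3.5273774 × 10^8.

3.527 × 10^8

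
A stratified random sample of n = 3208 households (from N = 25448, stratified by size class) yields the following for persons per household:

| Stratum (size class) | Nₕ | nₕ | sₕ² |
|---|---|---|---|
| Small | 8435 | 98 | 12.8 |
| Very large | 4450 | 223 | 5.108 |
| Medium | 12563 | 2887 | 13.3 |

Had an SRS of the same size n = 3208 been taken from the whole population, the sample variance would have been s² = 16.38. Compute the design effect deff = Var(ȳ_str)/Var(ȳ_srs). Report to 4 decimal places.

Var(ȳ_str) = Σ Wₕ²(1−fₕ)sₕ²/nₕ with Wₕ = Nₕ/25448:
  Small: (8435/25448)²·(1−98/8435)·12.8/98 = 0.01418311
  Very large: (4450/25448)²·(1−223/4450)·5.108/223 = 6.653206 × 10^-4
  Medium: (12563/25448)²·(1−2887/12563)·13.3/2887 = 8.6474242 × 10^-4
  → Var(ȳ_str) = 0.015713173.
Var(ȳ_srs) = (1 − 3208/25448)·16.38/3208 = 0.0044623195.
deff = 0.015713173 / 0.0044623195 = 3.5213.

3.5213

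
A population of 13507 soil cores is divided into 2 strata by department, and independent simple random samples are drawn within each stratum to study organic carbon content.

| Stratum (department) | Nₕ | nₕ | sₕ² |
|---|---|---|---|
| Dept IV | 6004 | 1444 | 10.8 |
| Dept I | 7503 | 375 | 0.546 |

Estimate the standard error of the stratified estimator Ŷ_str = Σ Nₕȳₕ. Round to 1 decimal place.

531.6

Var(Ŷ_str) = Σₕ Nₕ²(1 − fₕ)sₕ²/nₕ.
Dept IV: 6004²·(1 − 1444/6004)·10.8/1444 = 204768.
Dept I: 7503²·(1 − 375/7503)·0.546/375 = 77868.895.
Sum = 282636.9.
SE = √(282636.9) = 531.6.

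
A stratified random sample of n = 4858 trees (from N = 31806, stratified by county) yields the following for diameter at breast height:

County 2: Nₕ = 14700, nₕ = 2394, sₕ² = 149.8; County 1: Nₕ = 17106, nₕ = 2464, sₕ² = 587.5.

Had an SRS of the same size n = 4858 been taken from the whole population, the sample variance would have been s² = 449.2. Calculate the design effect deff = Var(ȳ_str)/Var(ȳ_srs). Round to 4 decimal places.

Var(ȳ_str) = Σ Wₕ²(1−fₕ)sₕ²/nₕ with Wₕ = Nₕ/31806:
  County 2: (14700/31806)²·(1−2394/14700)·149.8/2394 = 0.011189323
  County 1: (17106/31806)²·(1−2464/17106)·587.5/2464 = 0.059033418
  → Var(ȳ_str) = 0.070222741.
Var(ȳ_srs) = (1 − 4858/31806)·449.2/4858 = 0.078342914.
deff = 0.070222741 / 0.078342914 = 0.8964.

0.8964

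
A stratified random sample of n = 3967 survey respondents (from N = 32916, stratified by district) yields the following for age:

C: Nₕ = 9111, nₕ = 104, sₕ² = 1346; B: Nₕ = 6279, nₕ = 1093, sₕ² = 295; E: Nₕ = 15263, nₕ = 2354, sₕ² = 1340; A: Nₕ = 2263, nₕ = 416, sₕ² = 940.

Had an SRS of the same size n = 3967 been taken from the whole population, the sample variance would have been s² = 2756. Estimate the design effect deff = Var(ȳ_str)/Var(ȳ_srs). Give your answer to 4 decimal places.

Var(ȳ_str) = Σ Wₕ²(1−fₕ)sₕ²/nₕ with Wₕ = Nₕ/32916:
  C: (9111/32916)²·(1−104/9111)·1346/104 = 0.98026574
  B: (6279/32916)²·(1−1093/6279)·295/1093 = 0.0081116787
  E: (15263/32916)²·(1−2354/15263)·1340/2354 = 0.10351821
  A: (2263/32916)²·(1−416/2263)·940/416 = 0.0087170967
  → Var(ȳ_str) = 1.1006127.
Var(ȳ_srs) = (1 − 3967/32916)·2756/3967 = 0.61100326.
deff = 1.1006127 / 0.61100326 = 1.8013.

1.8013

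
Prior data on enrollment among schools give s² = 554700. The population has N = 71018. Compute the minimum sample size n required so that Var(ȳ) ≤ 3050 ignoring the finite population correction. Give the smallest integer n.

Without fpc, n₀ = s²/D = 554700/3050 = 181.8689.
Rounding up, n = 182.

182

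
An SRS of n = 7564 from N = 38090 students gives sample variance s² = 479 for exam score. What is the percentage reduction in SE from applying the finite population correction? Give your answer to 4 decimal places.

f = n/N = 7564/38090 = 0.19858231.
SE_no-fpc = √(s²/n) = 0.25164714; SE_fpc = √((1−f)s²/n) = 0.22527939.
Ratio = √(1−f) = 0.89521936. Reduction = 100·(1 − 0.89521936) = 10.4781%.

10.4781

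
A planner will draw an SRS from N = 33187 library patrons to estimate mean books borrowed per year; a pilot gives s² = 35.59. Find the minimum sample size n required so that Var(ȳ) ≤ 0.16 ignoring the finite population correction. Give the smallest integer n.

Without fpc, n₀ = s²/D = 35.59/0.16 = 222.4375.
Rounding up, n = 223.

223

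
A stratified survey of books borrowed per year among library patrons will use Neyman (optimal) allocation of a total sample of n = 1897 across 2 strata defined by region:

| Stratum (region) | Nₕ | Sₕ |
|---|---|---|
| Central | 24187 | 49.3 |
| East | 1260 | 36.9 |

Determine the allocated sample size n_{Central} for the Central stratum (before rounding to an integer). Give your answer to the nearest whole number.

Neyman allocation: nₕ = n·NₕSₕ / Σⱼ NⱼSⱼ.
Σ NⱼSⱼ = 24187·49.3 + 1260·36.9 = 1.2389131 × 10^6.
n_{Central} = 1897·24187·49.3 / (1.2389131 × 10^6) = 1826.

1826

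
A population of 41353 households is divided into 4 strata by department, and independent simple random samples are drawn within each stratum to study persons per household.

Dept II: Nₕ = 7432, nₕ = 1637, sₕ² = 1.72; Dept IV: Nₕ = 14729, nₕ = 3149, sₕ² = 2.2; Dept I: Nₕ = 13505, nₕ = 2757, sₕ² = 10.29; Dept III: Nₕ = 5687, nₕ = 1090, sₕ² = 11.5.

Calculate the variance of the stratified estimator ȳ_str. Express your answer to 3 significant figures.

Var(ȳ_str) = Σₕ Wₕ²(1 − fₕ)sₕ²/nₕ with Wₕ = Nₕ/N, N = 41353.
Dept II: Wₕ = 0.17972094; term = 0.17972094²·(1 − 0.22026372)·1.72/1637 = 2.6462134 × 10^-5.
Dept IV: Wₕ = 0.35617730; term = 0.35617730²·(1 − 0.21379591)·2.2/3149 = 6.9681549 × 10^-5.
Dept I: Wₕ = 0.32657848; term = 0.32657848²·(1 − 0.20414661)·10.29/2757 = 3.168012 × 10^-4.
Dept III: Wₕ = 0.13752328; term = 0.13752328²·(1 − 0.19166520)·11.5/1090 = 1.6129282 × 10^-4.
Sum = 5.742377 × 10^-4.

5.74 × 10^-4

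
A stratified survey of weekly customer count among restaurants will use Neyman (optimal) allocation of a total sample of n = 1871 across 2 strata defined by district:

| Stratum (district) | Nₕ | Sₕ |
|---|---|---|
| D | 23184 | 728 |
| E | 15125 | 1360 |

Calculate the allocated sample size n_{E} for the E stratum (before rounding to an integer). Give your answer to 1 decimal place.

Neyman allocation: nₕ = n·NₕSₕ / Σⱼ NⱼSⱼ.
Σ NⱼSⱼ = 23184·728 + 15125·1360 = 3.7447952 × 10^7.
n_{E} = 1871·15125·1360 / (3.7447952 × 10^7) = 1027.7.

1027.7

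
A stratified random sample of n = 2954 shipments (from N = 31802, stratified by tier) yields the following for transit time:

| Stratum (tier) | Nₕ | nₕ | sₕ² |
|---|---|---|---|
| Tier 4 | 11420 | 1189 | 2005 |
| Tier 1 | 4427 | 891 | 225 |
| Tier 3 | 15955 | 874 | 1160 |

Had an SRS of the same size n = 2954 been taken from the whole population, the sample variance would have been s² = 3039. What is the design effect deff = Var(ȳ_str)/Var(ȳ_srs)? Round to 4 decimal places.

Var(ȳ_str) = Σ Wₕ²(1−fₕ)sₕ²/nₕ with Wₕ = Nₕ/31802:
  Tier 4: (11420/31802)²·(1−1189/11420)·2005/1189 = 0.19480847
  Tier 1: (4427/31802)²·(1−891/4427)·225/891 = 0.0039085685
  Tier 3: (15955/31802)²·(1−874/15955)·1160/874 = 0.31576547
  → Var(ȳ_str) = 0.51448251.
Var(ȳ_srs) = (1 − 2954/31802)·3039/2954 = 0.93321452.
deff = 0.51448251 / 0.93321452 = 0.5513.

0.5513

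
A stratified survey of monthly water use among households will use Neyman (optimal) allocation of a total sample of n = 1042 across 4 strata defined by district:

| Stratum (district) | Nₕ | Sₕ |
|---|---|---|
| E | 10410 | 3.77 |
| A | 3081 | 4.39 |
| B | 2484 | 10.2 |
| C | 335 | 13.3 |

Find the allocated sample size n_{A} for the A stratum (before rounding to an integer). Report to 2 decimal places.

170.70

Neyman allocation: nₕ = n·NₕSₕ / Σⱼ NⱼSⱼ.
Σ NⱼSⱼ = 10410·3.77 + 3081·4.39 + 2484·10.2 + 335·13.3 = 82563.59.
n_{A} = 1042·3081·4.39 / 82563.59 = 170.70.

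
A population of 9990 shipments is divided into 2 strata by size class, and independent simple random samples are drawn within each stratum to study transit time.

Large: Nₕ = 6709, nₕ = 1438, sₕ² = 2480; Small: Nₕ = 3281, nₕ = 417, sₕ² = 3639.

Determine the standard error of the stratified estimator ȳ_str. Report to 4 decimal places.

Var(ȳ_str) = Σₕ Wₕ²(1 − fₕ)sₕ²/nₕ with Wₕ = Nₕ/N, N = 9990.
Large: Wₕ = 0.67157157; term = 0.67157157²·(1 − 0.21433895)·2480/1438 = 0.61110048.
Small: Wₕ = 0.32842843; term = 0.32842843²·(1 − 0.12709540)·3639/417 = 0.82166402.
Sum = 1.4327645.
SE = √(1.4327645) = 1.1970.

1.1970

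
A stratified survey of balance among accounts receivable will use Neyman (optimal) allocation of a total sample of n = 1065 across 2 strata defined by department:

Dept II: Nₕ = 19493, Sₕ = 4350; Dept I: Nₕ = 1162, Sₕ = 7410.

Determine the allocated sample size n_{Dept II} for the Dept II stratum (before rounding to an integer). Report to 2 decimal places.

966.82

Neyman allocation: nₕ = n·NₕSₕ / Σⱼ NⱼSⱼ.
Σ NⱼSⱼ = 19493·4350 + 1162·7410 = 9.340497 × 10^7.
n_{Dept II} = 1065·19493·4350 / (9.340497 × 10^7) = 966.82.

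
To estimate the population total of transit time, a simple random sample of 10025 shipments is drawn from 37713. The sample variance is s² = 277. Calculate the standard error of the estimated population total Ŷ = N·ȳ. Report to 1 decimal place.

5371.4

Var(Ŷ) = N²·Var(ȳ) = N²·(1 − n/N)·s²/n.
f = 10025/37713 = 0.26582346; Var(ȳ) = 0.73417654·277/10025 = 0.020285975.
Var(Ŷ) = 37713² · 0.020285975 = 2.8852141 × 10^7.
SE(Ŷ) = √(2.8852141 × 10^7) = 5371.4.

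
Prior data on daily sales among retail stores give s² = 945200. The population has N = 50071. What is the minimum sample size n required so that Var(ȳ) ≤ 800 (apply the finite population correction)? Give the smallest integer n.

Without fpc, n₀ = s²/D = 945200/800 = 1181.5000.
With fpc, (1 − n/N)·s²/n ≤ D requires n ≥ n₀/(1 + n₀/N) = 1181.5000/(1 + 1181.5000/50071) = 1154.2634.
Rounding up, n = 1155.

1155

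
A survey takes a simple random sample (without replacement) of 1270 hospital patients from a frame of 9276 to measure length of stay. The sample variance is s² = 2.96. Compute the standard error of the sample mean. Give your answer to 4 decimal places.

Under SRS without replacement, Var(ȳ) = (1 − f)·s²/n with f = n/N = 1270/9276 = 0.13691246.
Var(ȳ) = (1 − 0.13691246)·2.96/1270 = 0.86308754·0.0023307087 = 0.0020116056.
SE(ȳ) = √(0.0020116056) = 0.0449.

0.0449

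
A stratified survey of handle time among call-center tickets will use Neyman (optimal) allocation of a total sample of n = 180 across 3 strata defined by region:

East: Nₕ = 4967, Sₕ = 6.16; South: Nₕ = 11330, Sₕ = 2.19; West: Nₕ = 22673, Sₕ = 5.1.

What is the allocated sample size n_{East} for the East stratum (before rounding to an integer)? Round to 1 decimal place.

32.2

Neyman allocation: nₕ = n·NₕSₕ / Σⱼ NⱼSⱼ.
Σ NⱼSⱼ = 4967·6.16 + 11330·2.19 + 22673·5.1 = 171041.72.
n_{East} = 180·4967·6.16 / 171041.72 = 32.2.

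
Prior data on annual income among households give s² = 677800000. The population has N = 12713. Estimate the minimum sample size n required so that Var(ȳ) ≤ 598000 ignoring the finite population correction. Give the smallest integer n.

1134

Without fpc, n₀ = s²/D = 677800000/598000 = 1133.4448.
Rounding up, n = 1134.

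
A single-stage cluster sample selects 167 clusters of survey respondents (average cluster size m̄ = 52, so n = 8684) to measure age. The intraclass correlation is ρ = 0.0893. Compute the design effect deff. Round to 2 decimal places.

deff = 1 + (52 − 1)·0.0893 = 1 + 4.5543 = 5.5543.

5.55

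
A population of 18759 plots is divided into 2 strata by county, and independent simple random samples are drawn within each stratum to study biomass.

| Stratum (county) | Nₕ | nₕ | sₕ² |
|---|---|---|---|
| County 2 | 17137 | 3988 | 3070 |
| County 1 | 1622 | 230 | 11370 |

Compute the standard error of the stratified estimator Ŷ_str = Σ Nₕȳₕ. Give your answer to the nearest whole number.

16884

Var(Ŷ_str) = Σₕ Nₕ²(1 − fₕ)sₕ²/nₕ.
County 2: 17137²·(1 − 3988/17137)·3070/3988 = 1.7346456 × 10^8.
County 1: 1622²·(1 − 230/1622)·11370/230 = 1.1161504 × 10^8.
Sum = 2.850796 × 10^8.
SE = √(2.850796 × 10^8) = 16884.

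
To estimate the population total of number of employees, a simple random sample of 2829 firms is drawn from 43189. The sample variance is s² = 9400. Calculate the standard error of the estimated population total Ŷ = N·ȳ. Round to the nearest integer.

76104

Var(Ŷ) = N²·Var(ȳ) = N²·(1 − n/N)·s²/n.
f = 2829/43189 = 0.06550279; Var(ȳ) = 0.93449721·9400/2829 = 3.1050809.
Var(Ŷ) = 43189² · 3.1050809 = 5.7918755 × 10^9.
SE(Ŷ) = √(5.7918755 × 10^9) = 76104.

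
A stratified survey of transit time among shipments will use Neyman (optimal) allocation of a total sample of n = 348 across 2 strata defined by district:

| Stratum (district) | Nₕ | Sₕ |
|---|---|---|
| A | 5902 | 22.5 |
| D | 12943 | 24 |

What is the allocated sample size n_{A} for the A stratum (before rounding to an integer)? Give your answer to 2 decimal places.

104.22

Neyman allocation: nₕ = n·NₕSₕ / Σⱼ NⱼSⱼ.
Σ NⱼSⱼ = 5902·22.5 + 12943·24 = 443427.
n_{A} = 348·5902·22.5 / 443427 = 104.22.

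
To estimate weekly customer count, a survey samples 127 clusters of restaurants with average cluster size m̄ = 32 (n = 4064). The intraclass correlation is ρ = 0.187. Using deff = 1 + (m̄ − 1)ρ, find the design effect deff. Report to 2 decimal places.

deff = 1 + (32 − 1)·0.187 = 1 + 5.797 = 6.797.

6.80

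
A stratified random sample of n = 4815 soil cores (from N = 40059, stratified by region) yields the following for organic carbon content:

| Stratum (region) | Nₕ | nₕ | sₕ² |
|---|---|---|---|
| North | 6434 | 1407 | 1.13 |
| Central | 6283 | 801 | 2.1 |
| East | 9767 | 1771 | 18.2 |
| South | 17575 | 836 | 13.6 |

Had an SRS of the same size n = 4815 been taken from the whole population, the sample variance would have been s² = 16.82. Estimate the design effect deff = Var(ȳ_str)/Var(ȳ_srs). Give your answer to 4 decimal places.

Var(ȳ_str) = Σ Wₕ²(1−fₕ)sₕ²/nₕ with Wₕ = Nₕ/40059:
  North: (6434/40059)²·(1−1407/6434)·1.13/1407 = 1.6187288 × 10^-5
  Central: (6283/40059)²·(1−801/6283)·2.1/801 = 5.627204 × 10^-5
  East: (9767/40059)²·(1−1771/9767)·18.2/1771 = 5.0013425 × 10^-4
  South: (17575/40059)²·(1−836/17575)·13.6/836 = 0.0029823408
  → Var(ȳ_str) = 0.0035549344.
Var(ȳ_srs) = (1 − 4815/40059)·16.82/4815 = 0.0030733696.
deff = 0.0035549344 / 0.0030733696 = 1.1567.

1.1567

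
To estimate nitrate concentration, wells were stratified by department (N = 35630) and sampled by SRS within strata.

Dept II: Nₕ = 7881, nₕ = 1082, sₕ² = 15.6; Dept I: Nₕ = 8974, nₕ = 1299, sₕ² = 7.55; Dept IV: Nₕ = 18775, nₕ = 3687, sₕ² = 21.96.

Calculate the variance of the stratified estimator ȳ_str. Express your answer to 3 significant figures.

0.00225

Var(ȳ_str) = Σₕ Wₕ²(1 − fₕ)sₕ²/nₕ with Wₕ = Nₕ/N, N = 35630.
Dept II: Wₕ = 0.22119001; term = 0.22119001²·(1 − 0.13729222)·15.6/1082 = 6.0854411 × 10^-4.
Dept I: Wₕ = 0.25186640; term = 0.25186640²·(1 − 0.14475150)·7.55/1299 = 3.1533386 × 10^-4.
Dept IV: Wₕ = 0.52694359; term = 0.52694359²·(1 − 0.19637816)·21.96/3687 = 0.0013290434.
Sum = 0.0022529214.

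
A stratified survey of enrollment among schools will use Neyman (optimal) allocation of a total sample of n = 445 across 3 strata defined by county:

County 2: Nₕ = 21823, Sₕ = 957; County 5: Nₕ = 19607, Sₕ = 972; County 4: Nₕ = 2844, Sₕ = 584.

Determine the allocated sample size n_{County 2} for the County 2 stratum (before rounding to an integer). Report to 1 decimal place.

Neyman allocation: nₕ = n·NₕSₕ / Σⱼ NⱼSⱼ.
Σ NⱼSⱼ = 21823·957 + 19607·972 + 2844·584 = 4.1603511 × 10^7.
n_{County 2} = 445·21823·957 / (4.1603511 × 10^7) = 223.4.

223.4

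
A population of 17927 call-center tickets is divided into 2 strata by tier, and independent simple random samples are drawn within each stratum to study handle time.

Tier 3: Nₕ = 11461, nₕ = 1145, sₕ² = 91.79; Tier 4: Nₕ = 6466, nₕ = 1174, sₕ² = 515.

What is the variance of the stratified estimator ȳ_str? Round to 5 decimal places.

0.07620

Var(ȳ_str) = Σₕ Wₕ²(1 − fₕ)sₕ²/nₕ with Wₕ = Nₕ/N, N = 17927.
Tier 3: Wₕ = 0.63931500; term = 0.63931500²·(1 − 0.09990402)·91.79/1145 = 0.02949229.
Tier 4: Wₕ = 0.36068500; term = 0.36068500²·(1 − 0.18156511)·515/1174 = 0.046706727.
Sum = 0.076199017.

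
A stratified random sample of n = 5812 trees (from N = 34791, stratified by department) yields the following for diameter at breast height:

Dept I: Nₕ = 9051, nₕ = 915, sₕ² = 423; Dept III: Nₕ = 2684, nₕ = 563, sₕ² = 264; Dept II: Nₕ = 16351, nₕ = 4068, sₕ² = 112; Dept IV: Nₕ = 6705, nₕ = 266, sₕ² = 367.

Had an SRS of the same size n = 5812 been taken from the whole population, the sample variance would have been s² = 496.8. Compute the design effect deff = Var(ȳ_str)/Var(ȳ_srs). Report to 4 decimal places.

1.1813

Var(ȳ_str) = Σ Wₕ²(1−fₕ)sₕ²/nₕ with Wₕ = Nₕ/34791:
  Dept I: (9051/34791)²·(1−915/9051)·423/915 = 0.028125027
  Dept III: (2684/34791)²·(1−563/2684)·264/563 = 0.0022053874
  Dept II: (16351/34791)²·(1−4068/16351)·112/4068 = 0.0045682727
  Dept IV: (6705/34791)²·(1−266/6705)·367/266 = 0.049211637
  → Var(ȳ_str) = 0.084110324.
Var(ȳ_srs) = (1 − 5812/34791)·496.8/5812 = 0.071198766.
deff = 0.084110324 / 0.071198766 = 1.1813.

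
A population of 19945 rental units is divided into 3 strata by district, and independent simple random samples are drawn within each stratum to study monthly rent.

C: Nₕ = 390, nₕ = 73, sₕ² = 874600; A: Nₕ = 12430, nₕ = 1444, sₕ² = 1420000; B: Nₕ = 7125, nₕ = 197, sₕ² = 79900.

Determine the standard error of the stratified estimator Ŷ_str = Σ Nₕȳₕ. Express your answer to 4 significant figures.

Var(Ŷ_str) = Σₕ Nₕ²(1 − fₕ)sₕ²/nₕ.
C: 390²·(1 − 73/390)·874600/73 = 1.481189 × 10^9.
A: 12430²·(1 − 1444/12430)·1420000/1444 = 1.3428635 × 10^11.
B: 7125²·(1 − 197/7125)·79900/197 = 2.0020425 × 10^10.
Sum = 1.5578796 × 10^11.
SE = √(1.5578796 × 10^11) = 394700.

394700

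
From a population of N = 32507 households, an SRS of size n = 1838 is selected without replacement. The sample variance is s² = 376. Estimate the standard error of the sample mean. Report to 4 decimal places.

0.4393

Under SRS without replacement, Var(ȳ) = (1 − f)·s²/n with f = n/N = 1838/32507 = 0.05654167.
Var(ȳ) = (1 − 0.05654167)·376/1838 = 0.94345833·0.20457018 = 0.19300345.
SE(ȳ) = √(0.19300345) = 0.4393.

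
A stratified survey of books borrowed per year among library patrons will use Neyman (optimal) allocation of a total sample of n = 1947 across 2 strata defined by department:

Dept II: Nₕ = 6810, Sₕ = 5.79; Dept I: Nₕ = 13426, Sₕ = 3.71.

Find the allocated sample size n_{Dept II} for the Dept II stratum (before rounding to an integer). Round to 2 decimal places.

Neyman allocation: nₕ = n·NₕSₕ / Σⱼ NⱼSⱼ.
Σ NⱼSⱼ = 6810·5.79 + 13426·3.71 = 89240.36.
n_{Dept II} = 1947·6810·5.79 / 89240.36 = 860.26.

860.26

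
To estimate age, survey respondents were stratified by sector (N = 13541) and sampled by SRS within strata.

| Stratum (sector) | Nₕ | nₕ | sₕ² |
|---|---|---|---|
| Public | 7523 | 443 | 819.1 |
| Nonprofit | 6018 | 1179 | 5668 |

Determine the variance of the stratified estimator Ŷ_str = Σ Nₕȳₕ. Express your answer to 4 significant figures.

2.385 × 10^8

Var(Ŷ_str) = Σₕ Nₕ²(1 − fₕ)sₕ²/nₕ.
Public: 7523²·(1 − 443/7523)·819.1/443 = 9.848215 × 10^7.
Nonprofit: 6018²·(1 − 1179/6018)·5668/1179 = 1.3999865 × 10^8.
Sum = 2.384808 × 10^8.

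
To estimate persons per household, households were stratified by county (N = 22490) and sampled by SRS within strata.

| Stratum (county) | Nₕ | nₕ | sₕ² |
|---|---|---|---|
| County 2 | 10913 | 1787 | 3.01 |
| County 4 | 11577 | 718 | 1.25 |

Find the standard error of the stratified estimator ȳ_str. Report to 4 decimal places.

Var(ȳ_str) = Σₕ Wₕ²(1 − fₕ)sₕ²/nₕ with Wₕ = Nₕ/N, N = 22490.
County 2: Wₕ = 0.48523788; term = 0.48523788²·(1 − 0.16374966)·3.01/1787 = 3.3165584 × 10^-4.
County 4: Wₕ = 0.51476212; term = 0.51476212²·(1 − 0.06201952)·1.25/718 = 4.3270561 × 10^-4.
Sum = 7.6436145 × 10^-4.
SE = √(7.6436145 × 10^-4) = 0.0276.

0.0276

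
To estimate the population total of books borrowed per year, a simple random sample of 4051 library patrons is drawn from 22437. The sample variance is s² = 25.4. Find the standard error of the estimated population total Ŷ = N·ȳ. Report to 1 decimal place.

1608.3

Var(Ŷ) = N²·Var(ȳ) = N²·(1 − n/N)·s²/n.
f = 4051/22437 = 0.18054998; Var(ȳ) = 0.81945002·25.4/4051 = 0.0051379981.
Var(Ŷ) = 22437² · 0.0051379981 = 2.5865657 × 10^6.
SE(Ŷ) = √(2.5865657 × 10^6) = 1608.3.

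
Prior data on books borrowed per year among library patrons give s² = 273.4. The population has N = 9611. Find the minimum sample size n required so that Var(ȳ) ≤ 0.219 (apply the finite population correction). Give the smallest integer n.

1105

Without fpc, n₀ = s²/D = 273.4/0.219 = 1248.4018.
With fpc, (1 − n/N)·s²/n ≤ D requires n ≥ n₀/(1 + n₀/N) = 1248.4018/(1 + 1248.4018/9611) = 1104.8850.
Rounding up, n = 1105.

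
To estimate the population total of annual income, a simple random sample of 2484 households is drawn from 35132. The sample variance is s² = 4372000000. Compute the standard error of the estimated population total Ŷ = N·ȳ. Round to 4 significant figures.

Var(Ŷ) = N²·Var(ȳ) = N²·(1 − n/N)·s²/n.
f = 2484/35132 = 0.07070477; Var(ȳ) = 0.92929523·4372000000/2484 = 1.6356195 × 10^6.
Var(Ŷ) = 35132² · (1.6356195 × 10^6) = 2.0187755 × 10^15.
SE(Ŷ) = √(2.0187755 × 10^15) = 4.493 × 10^7.

4.493 × 10^7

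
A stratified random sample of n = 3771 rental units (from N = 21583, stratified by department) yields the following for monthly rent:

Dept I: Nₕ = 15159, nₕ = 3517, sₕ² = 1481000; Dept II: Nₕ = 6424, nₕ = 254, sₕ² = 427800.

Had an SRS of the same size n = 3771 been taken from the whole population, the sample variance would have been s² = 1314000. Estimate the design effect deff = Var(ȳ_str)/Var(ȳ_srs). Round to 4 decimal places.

Var(ȳ_str) = Σ Wₕ²(1−fₕ)sₕ²/nₕ with Wₕ = Nₕ/21583:
  Dept I: (15159/21583)²·(1−3517/15159)·1481000/3517 = 159.53546
  Dept II: (6424/21583)²·(1−254/6424)·427800/254 = 143.30922
  → Var(ȳ_str) = 302.84468.
Var(ȳ_srs) = (1 − 3771/21583)·1314000/3771 = 287.56744.
deff = 302.84468 / 287.56744 = 1.0531.

1.0531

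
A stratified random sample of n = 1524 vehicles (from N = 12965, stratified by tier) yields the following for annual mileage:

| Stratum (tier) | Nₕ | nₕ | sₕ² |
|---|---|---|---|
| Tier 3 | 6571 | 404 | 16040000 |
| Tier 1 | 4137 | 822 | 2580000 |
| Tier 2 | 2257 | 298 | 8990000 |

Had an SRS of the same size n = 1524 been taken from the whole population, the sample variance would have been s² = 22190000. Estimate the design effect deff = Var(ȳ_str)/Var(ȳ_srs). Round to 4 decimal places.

Var(ȳ_str) = Σ Wₕ²(1−fₕ)sₕ²/nₕ with Wₕ = Nₕ/12965:
  Tier 3: (6571/12965)²·(1−404/6571)·16040000/404 = 9571.5742
  Tier 1: (4137/12965)²·(1−822/4137)·2580000/822 = 256.07778
  Tier 2: (2257/12965)²·(1−298/2257)·8990000/298 = 793.53188
  → Var(ȳ_str) = 10621.184.
Var(ȳ_srs) = (1 − 1524/12965)·22190000/1524 = 12848.836.
deff = 10621.184 / 12848.836 = 0.8266.

0.8266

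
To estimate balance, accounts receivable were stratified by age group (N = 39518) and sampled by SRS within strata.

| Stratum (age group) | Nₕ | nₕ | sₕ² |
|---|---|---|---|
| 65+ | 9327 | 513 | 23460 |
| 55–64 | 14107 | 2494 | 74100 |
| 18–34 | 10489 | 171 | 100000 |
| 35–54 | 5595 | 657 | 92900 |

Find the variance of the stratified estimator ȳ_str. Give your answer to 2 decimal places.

Var(ȳ_str) = Σₕ Wₕ²(1 − fₕ)sₕ²/nₕ with Wₕ = Nₕ/N, N = 39518.
65+: Wₕ = 0.23601903; term = 0.23601903²·(1 − 0.05500161)·23460/513 = 2.4073307.
55–64: Wₕ = 0.35697657; term = 0.35697657²·(1 − 0.17679166)·74100/2494 = 3.1168144.
18–34: Wₕ = 0.26542335; term = 0.26542335²·(1 − 0.01630279)·100000/171 = 40.526919.
35–54: Wₕ = 0.14158105; term = 0.14158105²·(1 − 0.11742627)·92900/657 = 2.5015639.
Sum = 48.552628.

48.55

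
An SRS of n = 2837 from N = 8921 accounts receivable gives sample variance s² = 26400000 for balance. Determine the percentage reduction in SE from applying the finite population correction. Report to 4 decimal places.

f = n/N = 2837/8921 = 0.31801368.
SE_no-fpc = √(s²/n) = 96.465561; SE_fpc = √((1−f)s²/n) = 79.663637.
Ratio = √(1−f) = 0.82582463. Reduction = 100·(1 − 0.82582463) = 17.4175%.

17.4175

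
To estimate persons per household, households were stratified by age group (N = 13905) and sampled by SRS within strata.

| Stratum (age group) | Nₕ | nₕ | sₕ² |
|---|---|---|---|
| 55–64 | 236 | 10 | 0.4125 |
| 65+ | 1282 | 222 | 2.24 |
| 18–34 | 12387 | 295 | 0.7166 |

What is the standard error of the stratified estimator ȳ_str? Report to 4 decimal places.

0.0443

Var(ȳ_str) = Σₕ Wₕ²(1 − fₕ)sₕ²/nₕ with Wₕ = Nₕ/N, N = 13905.
55–64: Wₕ = 0.01697231; term = 0.01697231²·(1 − 0.04237288)·0.4125/10 = 1.1378956 × 10^-5.
65+: Wₕ = 0.09219705; term = 0.09219705²·(1 − 0.17316693)·2.24/222 = 7.0916444 × 10^-5.
18–34: Wₕ = 0.89083064; term = 0.89083064²·(1 − 0.02381529)·0.7166/295 = 0.0018818157.
Sum = 0.0019641111.
SE = √(0.0019641111) = 0.0443.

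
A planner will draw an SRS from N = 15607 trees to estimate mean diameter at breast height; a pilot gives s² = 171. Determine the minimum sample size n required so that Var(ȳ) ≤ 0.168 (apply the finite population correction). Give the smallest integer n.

956

Without fpc, n₀ = s²/D = 171/0.168 = 1017.8571.
With fpc, (1 − n/N)·s²/n ≤ D requires n ≥ n₀/(1 + n₀/N) = 1017.8571/(1 + 1017.8571/15607) = 955.5388.
Rounding up, n = 956.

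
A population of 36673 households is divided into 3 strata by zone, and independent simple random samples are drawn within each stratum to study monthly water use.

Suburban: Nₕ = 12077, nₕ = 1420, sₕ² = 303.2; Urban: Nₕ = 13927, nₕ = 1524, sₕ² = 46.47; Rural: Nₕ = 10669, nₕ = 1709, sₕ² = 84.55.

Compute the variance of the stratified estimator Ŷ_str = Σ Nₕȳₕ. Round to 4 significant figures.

Var(Ŷ_str) = Σₕ Nₕ²(1 − fₕ)sₕ²/nₕ.
Suburban: 12077²·(1 − 1420/12077)·303.2/1420 = 2.7481149 × 10^7.
Urban: 13927²·(1 − 1524/13927)·46.47/1524 = 5.2671056 × 10^6.
Rural: 10669²·(1 − 1709/10669)·84.55/1709 = 4.7293698 × 10^6.
Sum = 3.7477624 × 10^7.

3.748 × 10^7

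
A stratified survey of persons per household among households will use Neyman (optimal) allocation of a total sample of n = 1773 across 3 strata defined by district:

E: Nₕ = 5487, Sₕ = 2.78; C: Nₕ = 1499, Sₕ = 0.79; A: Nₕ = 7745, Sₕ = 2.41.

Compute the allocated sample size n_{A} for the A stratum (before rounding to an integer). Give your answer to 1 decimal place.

942.7

Neyman allocation: nₕ = n·NₕSₕ / Σⱼ NⱼSⱼ.
Σ NⱼSⱼ = 5487·2.78 + 1499·0.79 + 7745·2.41 = 35103.52.
n_{A} = 1773·7745·2.41 / 35103.52 = 942.7.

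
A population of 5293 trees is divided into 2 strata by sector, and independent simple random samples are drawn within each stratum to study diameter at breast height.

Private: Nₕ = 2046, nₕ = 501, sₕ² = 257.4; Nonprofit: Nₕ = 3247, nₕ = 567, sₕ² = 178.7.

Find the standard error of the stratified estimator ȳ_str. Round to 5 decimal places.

0.39480

Var(ȳ_str) = Σₕ Wₕ²(1 − fₕ)sₕ²/nₕ with Wₕ = Nₕ/N, N = 5293.
Private: Wₕ = 0.38654827; term = 0.38654827²·(1 − 0.24486804)·257.4/501 = 0.057969712.
Nonprofit: Wₕ = 0.61345173; term = 0.61345173²·(1 − 0.17462273)·178.7/567 = 0.09789371.
Sum = 0.15586342.
SE = √(0.15586342) = 0.39480.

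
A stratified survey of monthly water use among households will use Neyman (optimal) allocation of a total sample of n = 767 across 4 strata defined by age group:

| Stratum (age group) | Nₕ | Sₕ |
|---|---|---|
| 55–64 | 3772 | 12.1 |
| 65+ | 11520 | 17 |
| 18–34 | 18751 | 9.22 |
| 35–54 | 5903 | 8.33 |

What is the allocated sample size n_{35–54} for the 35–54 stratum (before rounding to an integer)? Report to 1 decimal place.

81.4

Neyman allocation: nₕ = n·NₕSₕ / Σⱼ NⱼSⱼ.
Σ NⱼSⱼ = 3772·12.1 + 11520·17 + 18751·9.22 + 5903·8.33 = 463537.41.
n_{35–54} = 767·5903·8.33 / 463537.41 = 81.4.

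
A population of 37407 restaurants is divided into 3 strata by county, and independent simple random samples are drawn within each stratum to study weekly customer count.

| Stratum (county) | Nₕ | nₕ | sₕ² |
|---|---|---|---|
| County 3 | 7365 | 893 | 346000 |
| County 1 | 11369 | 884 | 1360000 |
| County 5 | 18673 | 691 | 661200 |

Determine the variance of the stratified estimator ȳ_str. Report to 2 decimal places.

Var(ȳ_str) = Σₕ Wₕ²(1 − fₕ)sₕ²/nₕ with Wₕ = Nₕ/N, N = 37407.
County 3: Wₕ = 0.19688828; term = 0.19688828²·(1 − 0.12124915)·346000/893 = 13.198669.
County 1: Wₕ = 0.30392707; term = 0.30392707²·(1 − 0.07775530)·1360000/884 = 131.06043.
County 5: Wₕ = 0.49918464; term = 0.49918464²·(1 − 0.03700530)·661200/691 = 229.61546.
Sum = 373.87456.

373.87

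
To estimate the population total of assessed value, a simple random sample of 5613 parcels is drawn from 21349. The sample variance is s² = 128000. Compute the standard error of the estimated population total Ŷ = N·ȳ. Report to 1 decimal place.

87527.3

Var(Ŷ) = N²·Var(ȳ) = N²·(1 − n/N)·s²/n.
f = 5613/21349 = 0.26291630; Var(ȳ) = 0.73708370·128000/5613 = 16.808608.
Var(Ŷ) = 21349² · 16.808608 = 7.661024 × 10^9.
SE(Ŷ) = √(7.661024 × 10^9) = 87527.3.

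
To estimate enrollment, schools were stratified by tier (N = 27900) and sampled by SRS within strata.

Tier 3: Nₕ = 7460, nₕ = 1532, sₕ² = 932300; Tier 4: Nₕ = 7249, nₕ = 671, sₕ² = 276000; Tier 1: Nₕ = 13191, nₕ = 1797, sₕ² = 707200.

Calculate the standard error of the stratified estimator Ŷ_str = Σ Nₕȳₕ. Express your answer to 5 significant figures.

Var(Ŷ_str) = Σₕ Nₕ²(1 − fₕ)sₕ²/nₕ.
Tier 3: 7460²·(1 − 1532/7460)·932300/1532 = 2.6911874 × 10^10.
Tier 4: 7249²·(1 − 671/7249)·276000/671 = 1.9613655 × 10^10.
Tier 1: 13191²·(1 − 1797/13191)·707200/1797 = 5.9149096 × 10^10.
Sum = 1.0567463 × 10^11.
SE = √(1.0567463 × 10^11) = 325080.

325080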